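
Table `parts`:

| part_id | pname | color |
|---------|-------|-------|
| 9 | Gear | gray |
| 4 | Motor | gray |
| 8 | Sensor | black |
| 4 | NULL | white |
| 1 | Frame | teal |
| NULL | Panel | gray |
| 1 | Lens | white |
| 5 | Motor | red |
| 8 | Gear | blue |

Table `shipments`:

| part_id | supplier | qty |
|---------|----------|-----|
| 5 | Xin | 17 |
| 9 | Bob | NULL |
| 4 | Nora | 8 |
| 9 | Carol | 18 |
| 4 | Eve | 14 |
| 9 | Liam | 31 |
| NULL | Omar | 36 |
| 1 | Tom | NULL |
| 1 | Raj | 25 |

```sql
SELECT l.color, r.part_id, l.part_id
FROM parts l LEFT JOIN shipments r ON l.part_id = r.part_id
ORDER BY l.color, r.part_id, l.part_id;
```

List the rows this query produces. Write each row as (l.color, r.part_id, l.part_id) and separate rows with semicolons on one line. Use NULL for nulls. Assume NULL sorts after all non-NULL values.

(black, NULL, 8); (blue, NULL, 8); (gray, 4, 4); (gray, 4, 4); (gray, 9, 9); (gray, 9, 9); (gray, 9, 9); (gray, NULL, NULL); (red, 5, 5); (teal, 1, 1); (teal, 1, 1); (white, 1, 1); (white, 1, 1); (white, 4, 4); (white, 4, 4)

LEFT JOIN keeps every row from `parts`; unmatched rows get NULL for `shipments`'s columns.
Matching on l.part_id = r.part_id. A NULL in a compared column never satisfies the condition.
- l (part_id=9) pairs with 3 row(s) of r.
- l (part_id=4) pairs with 2 row(s) of r.
- l (part_id=8) has no partner → padded with NULL.
- l (part_id=4) pairs with 2 row(s) of r.
- l (part_id=1) pairs with 2 row(s) of r.
- l (part_id=NULL) has no partner → padded with NULL.
- l (part_id=1) pairs with 2 row(s) of r.
- l (part_id=5) pairs with 1 row(s) of r.
- l (part_id=8) has no partner → padded with NULL.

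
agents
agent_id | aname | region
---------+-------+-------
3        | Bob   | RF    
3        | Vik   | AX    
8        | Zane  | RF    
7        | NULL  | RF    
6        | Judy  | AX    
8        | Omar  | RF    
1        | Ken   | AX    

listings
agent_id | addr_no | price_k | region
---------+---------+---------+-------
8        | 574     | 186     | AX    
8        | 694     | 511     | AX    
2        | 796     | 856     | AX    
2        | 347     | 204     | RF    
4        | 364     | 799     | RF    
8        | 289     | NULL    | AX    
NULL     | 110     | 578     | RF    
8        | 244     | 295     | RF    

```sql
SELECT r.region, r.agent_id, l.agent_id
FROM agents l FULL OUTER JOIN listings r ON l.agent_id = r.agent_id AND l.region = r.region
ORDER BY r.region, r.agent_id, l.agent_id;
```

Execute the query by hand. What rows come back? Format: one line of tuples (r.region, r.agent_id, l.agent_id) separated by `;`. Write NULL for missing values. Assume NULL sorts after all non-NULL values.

(AX, 2, NULL); (AX, 8, NULL); (AX, 8, NULL); (AX, 8, NULL); (RF, 2, NULL); (RF, 4, NULL); (RF, 8, 8); (RF, 8, 8); (RF, NULL, NULL); (NULL, NULL, 1); (NULL, NULL, 3); (NULL, NULL, 3); (NULL, NULL, 6); (NULL, NULL, 7)

FULL OUTER JOIN keeps every row from both sides; unmatched rows get NULL for the other side's columns.
Matching on l.agent_id = r.agent_id AND l.region = r.region. A NULL in a compared column never satisfies the condition.
- l[0] agent_id=3, region=RF → no match; kept with NULLs on the r side.
- l[1] agent_id=3, region=AX → no match; kept with NULLs on the r side.
- l[2] agent_id=8, region=RF → 1 match(es) in r → 1 row(s).
- l[3] agent_id=7, region=RF → no match; kept with NULLs on the r side.
- l[4] agent_id=6, region=AX → no match; kept with NULLs on the r side.
- l[5] agent_id=8, region=RF → 1 match(es) in r → 1 row(s).
- l[6] agent_id=1, region=AX → no match; kept with NULLs on the r side.
- plus 7 unmatched r row(s), each kept with NULL l columns.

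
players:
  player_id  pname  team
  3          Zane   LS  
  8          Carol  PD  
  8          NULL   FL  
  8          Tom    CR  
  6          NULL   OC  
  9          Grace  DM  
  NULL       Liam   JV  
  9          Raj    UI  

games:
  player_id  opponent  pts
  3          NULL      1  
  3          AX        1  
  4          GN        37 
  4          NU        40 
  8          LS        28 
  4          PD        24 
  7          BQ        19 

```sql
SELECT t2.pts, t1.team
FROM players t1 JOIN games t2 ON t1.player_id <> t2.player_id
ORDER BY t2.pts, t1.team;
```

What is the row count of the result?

44

INNER JOIN keeps only pairs where the ON condition holds.
Matching on t1.player_id <> t2.player_id. A NULL in a compared column never satisfies the condition.
Matched pairs: 44.
Total: 44 rows.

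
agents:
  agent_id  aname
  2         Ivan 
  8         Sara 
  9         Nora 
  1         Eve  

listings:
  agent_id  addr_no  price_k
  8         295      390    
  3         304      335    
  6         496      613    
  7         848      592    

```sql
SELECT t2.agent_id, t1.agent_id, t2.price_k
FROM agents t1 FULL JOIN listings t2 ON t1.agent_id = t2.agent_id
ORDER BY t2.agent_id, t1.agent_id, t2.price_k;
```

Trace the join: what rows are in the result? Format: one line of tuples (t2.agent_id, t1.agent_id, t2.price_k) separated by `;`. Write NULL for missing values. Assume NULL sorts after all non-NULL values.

(3, NULL, 335); (6, NULL, 613); (7, NULL, 592); (8, 8, 390); (NULL, 1, NULL); (NULL, 2, NULL); (NULL, 9, NULL)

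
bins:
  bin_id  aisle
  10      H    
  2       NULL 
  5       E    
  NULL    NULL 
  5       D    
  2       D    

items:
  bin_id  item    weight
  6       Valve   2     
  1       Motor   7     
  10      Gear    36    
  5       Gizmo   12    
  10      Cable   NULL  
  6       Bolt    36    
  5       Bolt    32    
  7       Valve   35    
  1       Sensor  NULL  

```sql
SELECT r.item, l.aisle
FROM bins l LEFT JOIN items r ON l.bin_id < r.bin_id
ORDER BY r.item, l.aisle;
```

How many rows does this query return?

LEFT JOIN keeps every row from `bins`; unmatched rows get NULL for `items`'s columns.
Matching on l.bin_id < r.bin_id. A NULL in a compared column never satisfies the condition.
- l (bin_id=10) has no partner → padded with NULL.
- l (bin_id=2) pairs with 7 row(s) of r.
- l (bin_id=5) pairs with 5 row(s) of r.
- l (bin_id=NULL) has no partner → padded with NULL.
- l (bin_id=5) pairs with 5 row(s) of r.
- l (bin_id=2) pairs with 7 row(s) of r.
Total: 24 matched + 2 padded = 26 rows.

26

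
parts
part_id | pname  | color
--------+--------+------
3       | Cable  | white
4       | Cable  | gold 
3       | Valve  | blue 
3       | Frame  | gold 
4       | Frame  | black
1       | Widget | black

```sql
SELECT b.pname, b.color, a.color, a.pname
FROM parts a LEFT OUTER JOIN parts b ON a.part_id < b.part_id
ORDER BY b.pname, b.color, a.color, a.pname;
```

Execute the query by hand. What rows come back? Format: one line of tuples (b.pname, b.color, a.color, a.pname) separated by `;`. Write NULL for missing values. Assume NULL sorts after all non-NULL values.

LEFT JOIN keeps every row from `parts a`; unmatched rows get NULL for `parts b`'s columns.
Matching on a.part_id < b.part_id.
- a row (part_id=3): matches 2 b row(s) → 2 output row(s).
- a row (part_id=4): no match → kept, b columns NULL.
- a row (part_id=3): matches 2 b row(s) → 2 output row(s).
- a row (part_id=3): matches 2 b row(s) → 2 output row(s).
- a row (part_id=4): no match → kept, b columns NULL.
- a row (part_id=1): matches 5 b row(s) → 5 output row(s).

(Cable, gold, black, Widget); (Cable, gold, blue, Valve); (Cable, gold, gold, Frame); (Cable, gold, white, Cable); (Cable, white, black, Widget); (Frame, black, black, Widget); (Frame, black, blue, Valve); (Frame, black, gold, Frame); (Frame, black, white, Cable); (Frame, gold, black, Widget); (Valve, blue, black, Widget); (NULL, NULL, black, Frame); (NULL, NULL, gold, Cable)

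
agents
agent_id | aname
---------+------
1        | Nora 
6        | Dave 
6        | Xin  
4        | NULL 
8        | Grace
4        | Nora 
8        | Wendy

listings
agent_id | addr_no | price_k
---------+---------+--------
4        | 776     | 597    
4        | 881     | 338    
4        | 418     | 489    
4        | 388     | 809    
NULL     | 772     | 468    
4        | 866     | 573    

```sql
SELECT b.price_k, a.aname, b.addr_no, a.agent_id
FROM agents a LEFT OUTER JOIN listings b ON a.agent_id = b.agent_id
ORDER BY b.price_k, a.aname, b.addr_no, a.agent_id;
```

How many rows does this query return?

15

LEFT JOIN keeps every row from `agents`; unmatched rows get NULL for `listings`'s columns.
Matching on a.agent_id = b.agent_id. A NULL in a compared column never satisfies the condition.
- agent_id=1: no b row matches, row kept with b columns NULL.
- agent_id=6: no b row matches, row kept with b columns NULL.
- agent_id=6: no b row matches, row kept with b columns NULL.
- agent_id=4: 5 matching b row(s), so 5 row(s) emitted.
- agent_id=8: no b row matches, row kept with b columns NULL.
- agent_id=4: 5 matching b row(s), so 5 row(s) emitted.
- agent_id=8: no b row matches, row kept with b columns NULL.
Total: 10 matched + 5 padded = 15 rows.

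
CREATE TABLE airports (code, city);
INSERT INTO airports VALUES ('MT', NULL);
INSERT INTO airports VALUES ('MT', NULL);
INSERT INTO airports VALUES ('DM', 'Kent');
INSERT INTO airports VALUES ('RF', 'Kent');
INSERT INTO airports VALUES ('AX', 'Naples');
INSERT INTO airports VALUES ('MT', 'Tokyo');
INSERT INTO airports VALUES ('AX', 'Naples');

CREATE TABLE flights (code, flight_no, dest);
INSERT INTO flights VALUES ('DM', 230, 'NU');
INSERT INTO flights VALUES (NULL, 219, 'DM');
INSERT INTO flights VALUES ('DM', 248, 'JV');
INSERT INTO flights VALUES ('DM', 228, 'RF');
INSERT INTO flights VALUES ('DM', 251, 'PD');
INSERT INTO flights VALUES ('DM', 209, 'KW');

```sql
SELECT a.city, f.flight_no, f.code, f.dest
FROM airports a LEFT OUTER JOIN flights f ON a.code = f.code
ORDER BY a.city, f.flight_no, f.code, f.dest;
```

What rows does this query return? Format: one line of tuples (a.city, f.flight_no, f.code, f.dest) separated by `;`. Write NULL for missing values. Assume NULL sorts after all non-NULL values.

LEFT JOIN keeps every row from `airports`; unmatched rows get NULL for `flights`'s columns.
Matching on a.code = f.code. A NULL in a compared column never satisfies the condition.
Matched pairs: 5; unmatched a rows kept: 6.

(Kent, 209, DM, KW); (Kent, 228, DM, RF); (Kent, 230, DM, NU); (Kent, 248, DM, JV); (Kent, 251, DM, PD); (Kent, NULL, NULL, NULL); (Naples, NULL, NULL, NULL); (Naples, NULL, NULL, NULL); (Tokyo, NULL, NULL, NULL); (NULL, NULL, NULL, NULL); (NULL, NULL, NULL, NULL)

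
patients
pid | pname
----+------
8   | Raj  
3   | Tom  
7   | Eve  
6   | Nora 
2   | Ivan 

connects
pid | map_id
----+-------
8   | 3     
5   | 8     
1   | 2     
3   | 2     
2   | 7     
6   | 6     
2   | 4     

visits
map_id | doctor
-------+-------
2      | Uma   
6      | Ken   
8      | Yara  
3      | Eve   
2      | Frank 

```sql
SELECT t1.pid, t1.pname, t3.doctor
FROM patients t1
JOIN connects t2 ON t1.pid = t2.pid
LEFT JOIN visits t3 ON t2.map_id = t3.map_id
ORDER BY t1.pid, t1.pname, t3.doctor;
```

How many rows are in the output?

Evaluate left to right. First `patients t1 INNER JOIN connects t2` on pid: 5 row(s).
Then LEFT JOIN `visits t3` on map_id: each of those 5 rows is kept; rows whose t2.map_id has no match in t3 get NULL for t3's columns.
Result: 6 row(s).

6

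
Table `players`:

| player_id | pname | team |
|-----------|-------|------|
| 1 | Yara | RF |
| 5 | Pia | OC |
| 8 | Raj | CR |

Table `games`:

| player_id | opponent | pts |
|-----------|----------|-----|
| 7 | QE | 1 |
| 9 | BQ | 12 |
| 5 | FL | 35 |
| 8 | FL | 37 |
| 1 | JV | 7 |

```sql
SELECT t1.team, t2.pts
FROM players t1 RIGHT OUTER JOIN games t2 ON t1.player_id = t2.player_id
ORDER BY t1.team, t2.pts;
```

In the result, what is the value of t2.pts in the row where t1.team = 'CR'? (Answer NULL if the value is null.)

37

RIGHT JOIN keeps every row from `games`; unmatched rows get NULL for `players`'s columns.
Matching on t1.player_id = t2.player_id.
Matched pairs: 3; unmatched t2 rows kept: 2.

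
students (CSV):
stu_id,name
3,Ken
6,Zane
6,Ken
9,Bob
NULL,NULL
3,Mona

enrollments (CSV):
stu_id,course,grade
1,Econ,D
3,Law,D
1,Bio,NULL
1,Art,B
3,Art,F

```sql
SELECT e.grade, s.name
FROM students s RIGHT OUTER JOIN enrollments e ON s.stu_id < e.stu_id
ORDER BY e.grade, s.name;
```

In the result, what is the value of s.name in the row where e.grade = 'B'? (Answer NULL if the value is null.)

RIGHT JOIN keeps every row from `enrollments`; unmatched rows get NULL for `students`'s columns.
Matching on s.stu_id < e.stu_id. A NULL in a compared column never satisfies the condition.
Matched pairs: 0; unmatched e rows kept: 5.

NULL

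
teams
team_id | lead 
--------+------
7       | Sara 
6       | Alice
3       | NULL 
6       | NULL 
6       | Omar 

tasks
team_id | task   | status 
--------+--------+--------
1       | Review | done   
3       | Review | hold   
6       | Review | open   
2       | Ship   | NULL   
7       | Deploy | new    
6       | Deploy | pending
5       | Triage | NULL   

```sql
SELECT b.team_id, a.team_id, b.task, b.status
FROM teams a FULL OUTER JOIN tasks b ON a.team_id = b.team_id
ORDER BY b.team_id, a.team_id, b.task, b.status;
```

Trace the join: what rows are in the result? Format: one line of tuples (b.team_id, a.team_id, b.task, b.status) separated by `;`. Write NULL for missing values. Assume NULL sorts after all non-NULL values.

FULL OUTER JOIN keeps every row from both sides; unmatched rows get NULL for the other side's columns.
Matching on a.team_id = b.team_id.
- a[0] team_id=7 → 1 match(es) in b → 1 row(s).
- a[1] team_id=6 → 2 match(es) in b → 2 row(s).
- a[2] team_id=3 → 1 match(es) in b → 1 row(s).
- a[3] team_id=6 → 2 match(es) in b → 2 row(s).
- a[4] team_id=6 → 2 match(es) in b → 2 row(s).
- 3 row(s) from b found no a partner → padded with NULL.

(1, NULL, Review, done); (2, NULL, Ship, NULL); (3, 3, Review, hold); (5, NULL, Triage, NULL); (6, 6, Deploy, pending); (6, 6, Deploy, pending); (6, 6, Deploy, pending); (6, 6, Review, open); (6, 6, Review, open); (6, 6, Review, open); (7, 7, Deploy, new)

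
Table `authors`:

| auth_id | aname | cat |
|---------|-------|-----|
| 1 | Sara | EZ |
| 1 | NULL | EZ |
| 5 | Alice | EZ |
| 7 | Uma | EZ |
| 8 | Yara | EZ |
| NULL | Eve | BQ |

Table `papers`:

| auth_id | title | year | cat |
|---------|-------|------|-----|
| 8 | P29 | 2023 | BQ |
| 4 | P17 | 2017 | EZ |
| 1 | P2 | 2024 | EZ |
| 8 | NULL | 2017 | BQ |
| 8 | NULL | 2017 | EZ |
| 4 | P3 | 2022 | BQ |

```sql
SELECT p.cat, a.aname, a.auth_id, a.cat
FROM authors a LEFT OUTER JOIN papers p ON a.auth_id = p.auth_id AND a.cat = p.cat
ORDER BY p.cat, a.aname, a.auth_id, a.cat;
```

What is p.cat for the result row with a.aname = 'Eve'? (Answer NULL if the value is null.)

NULL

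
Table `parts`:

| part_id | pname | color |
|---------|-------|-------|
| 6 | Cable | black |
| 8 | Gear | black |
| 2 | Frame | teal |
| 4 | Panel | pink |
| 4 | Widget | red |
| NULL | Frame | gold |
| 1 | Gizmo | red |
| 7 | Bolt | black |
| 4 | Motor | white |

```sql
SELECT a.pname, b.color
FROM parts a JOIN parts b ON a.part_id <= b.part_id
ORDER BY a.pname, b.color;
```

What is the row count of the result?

INNER JOIN keeps only pairs where the ON condition holds.
Matching on a.part_id <= b.part_id. A NULL in a compared column never satisfies the condition.
- a[0] part_id=6 → 3 match(es) in b → 3 row(s).
- a[1] part_id=8 → 1 match(es) in b → 1 row(s).
- a[2] part_id=2 → 7 match(es) in b → 7 row(s).
- a[3] part_id=4 → 6 match(es) in b → 6 row(s).
- a[4] part_id=4 → 6 match(es) in b → 6 row(s).
- a[5] part_id=NULL → no match; dropped.
- a[6] part_id=1 → 8 match(es) in b → 8 row(s).
- a[7] part_id=7 → 2 match(es) in b → 2 row(s).
- a[8] part_id=4 → 6 match(es) in b → 6 row(s).
Total: 39 rows.

39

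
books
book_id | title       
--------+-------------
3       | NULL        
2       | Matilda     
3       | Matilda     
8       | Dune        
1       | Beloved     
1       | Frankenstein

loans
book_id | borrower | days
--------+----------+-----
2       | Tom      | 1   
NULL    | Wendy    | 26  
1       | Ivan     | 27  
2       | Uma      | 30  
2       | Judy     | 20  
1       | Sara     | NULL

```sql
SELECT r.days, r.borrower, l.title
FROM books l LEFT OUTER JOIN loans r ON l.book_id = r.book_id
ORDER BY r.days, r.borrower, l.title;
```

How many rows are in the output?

10

LEFT JOIN keeps every row from `books`; unmatched rows get NULL for `loans`'s columns.
Matching on l.book_id = r.book_id. A NULL in a compared column never satisfies the condition.
- book_id=3: no r row matches, row kept with r columns NULL.
- book_id=2: 3 matching r row(s), so 3 row(s) emitted.
- book_id=3: no r row matches, row kept with r columns NULL.
- book_id=8: no r row matches, row kept with r columns NULL.
- book_id=1: 2 matching r row(s), so 2 row(s) emitted.
- book_id=1: 2 matching r row(s), so 2 row(s) emitted.
Total: 7 matched + 3 padded = 10 rows.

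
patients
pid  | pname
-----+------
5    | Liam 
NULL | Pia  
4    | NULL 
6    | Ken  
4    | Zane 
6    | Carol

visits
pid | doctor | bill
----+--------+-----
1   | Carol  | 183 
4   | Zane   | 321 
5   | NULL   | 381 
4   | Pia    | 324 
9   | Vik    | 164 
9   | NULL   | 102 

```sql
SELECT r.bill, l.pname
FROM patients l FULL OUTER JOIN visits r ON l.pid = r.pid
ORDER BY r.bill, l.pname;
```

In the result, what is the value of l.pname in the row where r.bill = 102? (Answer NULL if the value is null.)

NULL

FULL OUTER JOIN keeps every row from both sides; unmatched rows get NULL for the other side's columns.
Matching on l.pid = r.pid. A NULL in a compared column never satisfies the condition.
Matched pairs: 5; unmatched l rows kept: 3; unmatched r rows kept: 3.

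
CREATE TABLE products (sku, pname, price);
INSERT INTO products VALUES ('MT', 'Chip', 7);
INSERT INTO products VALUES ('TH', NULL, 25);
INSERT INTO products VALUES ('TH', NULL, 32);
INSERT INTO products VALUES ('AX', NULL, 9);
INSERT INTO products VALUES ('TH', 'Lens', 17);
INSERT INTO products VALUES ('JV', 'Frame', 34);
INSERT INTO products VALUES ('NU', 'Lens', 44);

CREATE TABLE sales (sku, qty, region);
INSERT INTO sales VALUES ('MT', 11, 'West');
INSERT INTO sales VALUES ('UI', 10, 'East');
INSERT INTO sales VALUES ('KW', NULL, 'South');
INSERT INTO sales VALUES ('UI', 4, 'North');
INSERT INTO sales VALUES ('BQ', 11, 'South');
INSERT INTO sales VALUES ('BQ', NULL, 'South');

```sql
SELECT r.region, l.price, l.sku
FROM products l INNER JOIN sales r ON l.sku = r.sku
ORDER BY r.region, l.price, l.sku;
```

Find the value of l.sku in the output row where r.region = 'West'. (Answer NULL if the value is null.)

MT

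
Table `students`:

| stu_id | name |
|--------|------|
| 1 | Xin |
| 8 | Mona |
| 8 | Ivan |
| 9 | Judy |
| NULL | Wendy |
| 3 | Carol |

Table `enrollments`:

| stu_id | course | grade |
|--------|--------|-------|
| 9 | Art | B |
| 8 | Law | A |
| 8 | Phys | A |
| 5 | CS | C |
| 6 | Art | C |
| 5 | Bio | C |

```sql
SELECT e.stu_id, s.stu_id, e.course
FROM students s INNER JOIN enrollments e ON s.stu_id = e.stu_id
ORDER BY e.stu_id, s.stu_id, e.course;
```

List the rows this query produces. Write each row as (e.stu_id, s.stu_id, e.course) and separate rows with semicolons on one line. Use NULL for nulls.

INNER JOIN keeps only pairs where the ON condition holds.
Matching on s.stu_id = e.stu_id. A NULL in a compared column never satisfies the condition.
Matched pairs: 5.

(8, 8, Law); (8, 8, Law); (8, 8, Phys); (8, 8, Phys); (9, 9, Art)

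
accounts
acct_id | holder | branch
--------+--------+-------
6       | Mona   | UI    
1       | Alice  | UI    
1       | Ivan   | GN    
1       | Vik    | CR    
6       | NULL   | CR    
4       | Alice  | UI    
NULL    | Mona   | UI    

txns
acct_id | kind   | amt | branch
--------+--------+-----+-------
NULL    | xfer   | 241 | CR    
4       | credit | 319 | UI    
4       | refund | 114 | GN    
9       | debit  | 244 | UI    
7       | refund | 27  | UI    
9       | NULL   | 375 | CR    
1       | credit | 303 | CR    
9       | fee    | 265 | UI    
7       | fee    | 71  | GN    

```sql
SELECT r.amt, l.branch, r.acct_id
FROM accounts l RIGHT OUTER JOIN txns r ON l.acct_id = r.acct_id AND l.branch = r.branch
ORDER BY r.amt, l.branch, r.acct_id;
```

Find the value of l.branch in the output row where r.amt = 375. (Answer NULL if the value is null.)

NULL

RIGHT JOIN keeps every row from `txns`; unmatched rows get NULL for `accounts`'s columns.
Matching on l.acct_id = r.acct_id AND l.branch = r.branch. A NULL in a compared column never satisfies the condition.
Matched pairs: 2; unmatched r rows kept: 7.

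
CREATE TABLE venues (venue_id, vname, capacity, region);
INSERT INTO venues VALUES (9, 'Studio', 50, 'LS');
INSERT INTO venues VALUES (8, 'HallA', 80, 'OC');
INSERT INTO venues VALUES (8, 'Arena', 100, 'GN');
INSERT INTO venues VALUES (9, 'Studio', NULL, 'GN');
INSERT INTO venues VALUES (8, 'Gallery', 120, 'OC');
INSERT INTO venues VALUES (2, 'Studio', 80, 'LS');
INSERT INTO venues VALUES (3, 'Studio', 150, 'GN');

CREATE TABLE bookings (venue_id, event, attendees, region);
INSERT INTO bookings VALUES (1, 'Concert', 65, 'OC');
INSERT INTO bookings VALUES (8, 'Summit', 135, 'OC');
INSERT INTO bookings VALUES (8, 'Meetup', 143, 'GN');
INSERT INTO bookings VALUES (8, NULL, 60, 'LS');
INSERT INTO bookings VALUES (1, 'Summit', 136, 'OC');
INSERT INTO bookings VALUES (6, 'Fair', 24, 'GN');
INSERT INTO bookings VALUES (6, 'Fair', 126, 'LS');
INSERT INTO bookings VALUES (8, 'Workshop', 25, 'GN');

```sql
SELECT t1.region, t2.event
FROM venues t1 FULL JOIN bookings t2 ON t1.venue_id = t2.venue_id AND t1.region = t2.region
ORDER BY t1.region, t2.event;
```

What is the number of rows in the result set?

13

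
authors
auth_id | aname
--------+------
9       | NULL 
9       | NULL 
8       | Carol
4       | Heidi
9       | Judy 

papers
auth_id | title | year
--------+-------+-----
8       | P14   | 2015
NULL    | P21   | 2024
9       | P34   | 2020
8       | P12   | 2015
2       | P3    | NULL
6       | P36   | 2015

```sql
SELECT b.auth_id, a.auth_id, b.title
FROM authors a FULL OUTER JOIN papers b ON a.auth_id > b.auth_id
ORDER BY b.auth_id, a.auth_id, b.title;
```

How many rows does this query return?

17

FULL OUTER JOIN keeps every row from both sides; unmatched rows get NULL for the other side's columns.
Matching on a.auth_id > b.auth_id. A NULL in a compared column never satisfies the condition.
- a (auth_id=9) pairs with 4 row(s) of b.
- a (auth_id=9) pairs with 4 row(s) of b.
- a (auth_id=8) pairs with 2 row(s) of b.
- a (auth_id=4) pairs with 1 row(s) of b.
- a (auth_id=9) pairs with 4 row(s) of b.
- plus 2 unmatched b row(s), each kept with NULL a columns.
Total: 15 matched + 2 padded = 17 rows.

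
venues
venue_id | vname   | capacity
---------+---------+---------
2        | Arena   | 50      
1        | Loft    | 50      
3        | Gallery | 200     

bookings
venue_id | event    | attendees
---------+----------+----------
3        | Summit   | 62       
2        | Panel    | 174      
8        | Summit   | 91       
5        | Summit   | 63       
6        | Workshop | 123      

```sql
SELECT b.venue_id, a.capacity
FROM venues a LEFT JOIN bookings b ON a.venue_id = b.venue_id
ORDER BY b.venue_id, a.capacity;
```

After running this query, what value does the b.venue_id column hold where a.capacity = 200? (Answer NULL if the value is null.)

LEFT JOIN keeps every row from `venues`; unmatched rows get NULL for `bookings`'s columns.
Matching on a.venue_id = b.venue_id.
- a[0] venue_id=2 → 1 match(es) in b → 1 row(s).
- a[1] venue_id=1 → no match; kept with NULLs on the b side.
- a[2] venue_id=3 → 1 match(es) in b → 1 row(s).

3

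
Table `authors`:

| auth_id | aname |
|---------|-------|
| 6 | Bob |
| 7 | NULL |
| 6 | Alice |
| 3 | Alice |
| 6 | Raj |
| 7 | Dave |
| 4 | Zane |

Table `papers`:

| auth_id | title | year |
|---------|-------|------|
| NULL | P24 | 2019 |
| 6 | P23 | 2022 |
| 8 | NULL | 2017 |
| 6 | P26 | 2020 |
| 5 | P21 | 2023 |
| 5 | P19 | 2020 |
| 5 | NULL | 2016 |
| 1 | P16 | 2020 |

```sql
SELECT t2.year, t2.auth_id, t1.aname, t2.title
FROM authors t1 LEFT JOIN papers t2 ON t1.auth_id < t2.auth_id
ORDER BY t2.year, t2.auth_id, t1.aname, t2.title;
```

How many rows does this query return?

17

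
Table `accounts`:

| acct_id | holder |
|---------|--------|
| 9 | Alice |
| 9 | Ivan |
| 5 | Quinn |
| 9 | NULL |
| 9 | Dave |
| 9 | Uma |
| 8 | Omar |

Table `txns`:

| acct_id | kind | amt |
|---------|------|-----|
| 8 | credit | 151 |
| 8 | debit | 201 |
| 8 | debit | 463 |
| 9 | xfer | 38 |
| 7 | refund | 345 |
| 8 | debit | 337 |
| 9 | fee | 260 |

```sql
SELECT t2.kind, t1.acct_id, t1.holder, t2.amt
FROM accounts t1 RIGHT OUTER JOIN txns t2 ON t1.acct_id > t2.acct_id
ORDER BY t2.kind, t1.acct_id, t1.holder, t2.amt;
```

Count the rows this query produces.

28

RIGHT JOIN keeps every row from `txns`; unmatched rows get NULL for `accounts`'s columns.
Matching on t1.acct_id > t2.acct_id.
- acct_id=9: 5 matching t2 row(s), so 5 row(s) emitted.
- acct_id=9: 5 matching t2 row(s), so 5 row(s) emitted.
- acct_id=5: no matching t2 row.
- acct_id=9: 5 matching t2 row(s), so 5 row(s) emitted.
- acct_id=9: 5 matching t2 row(s), so 5 row(s) emitted.
- acct_id=9: 5 matching t2 row(s), so 5 row(s) emitted.
- acct_id=8: 1 matching t2 row(s), so 1 row(s) emitted.
- plus 2 unmatched t2 row(s), each kept with NULL t1 columns.
Total: 26 matched + 2 padded = 28 rows.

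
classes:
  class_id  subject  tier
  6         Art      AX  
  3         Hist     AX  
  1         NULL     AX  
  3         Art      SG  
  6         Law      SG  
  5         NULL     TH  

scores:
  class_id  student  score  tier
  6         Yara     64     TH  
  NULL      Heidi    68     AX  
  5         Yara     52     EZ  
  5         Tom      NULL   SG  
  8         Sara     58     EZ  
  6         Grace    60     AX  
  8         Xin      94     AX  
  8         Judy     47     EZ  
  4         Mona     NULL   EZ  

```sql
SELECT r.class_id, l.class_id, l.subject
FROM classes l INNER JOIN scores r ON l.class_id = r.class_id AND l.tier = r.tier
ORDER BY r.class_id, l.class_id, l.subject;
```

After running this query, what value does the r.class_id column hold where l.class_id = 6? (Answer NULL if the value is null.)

INNER JOIN keeps only pairs where the ON condition holds.
Matching on l.class_id = r.class_id AND l.tier = r.tier. A NULL in a compared column never satisfies the condition.
Matched pairs: 1.

6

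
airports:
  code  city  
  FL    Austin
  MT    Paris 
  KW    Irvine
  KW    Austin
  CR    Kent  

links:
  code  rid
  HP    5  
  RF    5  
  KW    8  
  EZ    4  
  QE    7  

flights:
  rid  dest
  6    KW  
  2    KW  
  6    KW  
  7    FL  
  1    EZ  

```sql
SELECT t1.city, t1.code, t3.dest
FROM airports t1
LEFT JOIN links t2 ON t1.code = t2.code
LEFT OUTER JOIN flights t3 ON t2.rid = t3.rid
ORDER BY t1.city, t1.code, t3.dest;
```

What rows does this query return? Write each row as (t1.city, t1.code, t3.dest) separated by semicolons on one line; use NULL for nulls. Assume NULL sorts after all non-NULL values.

(Austin, FL, NULL); (Austin, KW, NULL); (Irvine, KW, NULL); (Kent, CR, NULL); (Paris, MT, NULL)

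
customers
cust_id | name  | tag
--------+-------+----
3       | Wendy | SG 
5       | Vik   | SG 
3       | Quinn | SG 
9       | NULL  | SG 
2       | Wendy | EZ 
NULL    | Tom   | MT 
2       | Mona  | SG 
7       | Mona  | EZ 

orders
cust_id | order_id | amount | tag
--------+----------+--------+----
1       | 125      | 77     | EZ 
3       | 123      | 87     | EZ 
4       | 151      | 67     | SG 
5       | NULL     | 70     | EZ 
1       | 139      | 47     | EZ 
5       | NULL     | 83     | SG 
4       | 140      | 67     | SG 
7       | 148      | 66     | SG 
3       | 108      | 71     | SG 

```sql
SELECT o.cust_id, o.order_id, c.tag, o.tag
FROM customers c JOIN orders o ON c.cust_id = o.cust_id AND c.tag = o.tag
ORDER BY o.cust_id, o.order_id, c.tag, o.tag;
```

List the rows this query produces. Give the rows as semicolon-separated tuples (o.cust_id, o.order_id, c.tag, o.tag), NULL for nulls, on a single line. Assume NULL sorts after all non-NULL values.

(3, 108, SG, SG); (3, 108, SG, SG); (5, NULL, SG, SG)

INNER JOIN keeps only pairs where the ON condition holds.
Matching on c.cust_id = o.cust_id AND c.tag = o.tag. A NULL in a compared column never satisfies the condition.
- c[0] cust_id=3, tag=SG → 1 match(es) in o → 1 row(s).
- c[1] cust_id=5, tag=SG → 1 match(es) in o → 1 row(s).
- c[2] cust_id=3, tag=SG → 1 match(es) in o → 1 row(s).
- c[3] cust_id=9, tag=SG → no match; dropped.
- c[4] cust_id=2, tag=EZ → no match; dropped.
- c[5] cust_id=NULL, tag=MT → no match; dropped.
- c[6] cust_id=2, tag=SG → no match; dropped.
- c[7] cust_id=7, tag=EZ → no match; dropped.
After projecting and ordering:
o.cust_id | o.order_id | c.tag | o.tag
3 | 108 | SG | SG
3 | 108 | SG | SG
5 | NULL | SG | SG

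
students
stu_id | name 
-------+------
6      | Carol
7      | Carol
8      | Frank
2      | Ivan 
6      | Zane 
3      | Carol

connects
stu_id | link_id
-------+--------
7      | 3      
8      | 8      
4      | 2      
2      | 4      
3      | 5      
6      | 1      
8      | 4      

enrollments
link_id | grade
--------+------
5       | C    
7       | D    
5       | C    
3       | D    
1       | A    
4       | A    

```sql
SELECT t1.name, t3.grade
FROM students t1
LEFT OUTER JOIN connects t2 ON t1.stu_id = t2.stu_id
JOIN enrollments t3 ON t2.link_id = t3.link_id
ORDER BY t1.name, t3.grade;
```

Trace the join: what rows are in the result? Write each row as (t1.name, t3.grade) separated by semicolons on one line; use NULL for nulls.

(Carol, A); (Carol, C); (Carol, C); (Carol, D); (Frank, A); (Ivan, A); (Zane, A)

Evaluate left to right. First `students t1 LEFT JOIN connects t2` on stu_id: 7 row(s).
Then INNER JOIN `enrollments t3` on link_id: keep only rows whose t2.link_id appears in t3.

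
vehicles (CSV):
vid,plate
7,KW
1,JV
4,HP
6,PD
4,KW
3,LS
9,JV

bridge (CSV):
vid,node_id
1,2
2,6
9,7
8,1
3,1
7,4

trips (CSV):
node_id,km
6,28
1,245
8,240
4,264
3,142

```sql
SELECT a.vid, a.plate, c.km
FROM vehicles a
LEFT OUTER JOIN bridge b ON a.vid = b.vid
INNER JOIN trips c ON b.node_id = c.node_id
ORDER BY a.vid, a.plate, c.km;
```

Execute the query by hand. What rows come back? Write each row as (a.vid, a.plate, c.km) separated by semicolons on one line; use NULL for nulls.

(3, LS, 245); (7, KW, 264)

Evaluate left to right. First `vehicles a LEFT JOIN bridge b` on vid: 7 row(s).
Then INNER JOIN `trips c` on node_id: keep only rows whose b.node_id appears in c.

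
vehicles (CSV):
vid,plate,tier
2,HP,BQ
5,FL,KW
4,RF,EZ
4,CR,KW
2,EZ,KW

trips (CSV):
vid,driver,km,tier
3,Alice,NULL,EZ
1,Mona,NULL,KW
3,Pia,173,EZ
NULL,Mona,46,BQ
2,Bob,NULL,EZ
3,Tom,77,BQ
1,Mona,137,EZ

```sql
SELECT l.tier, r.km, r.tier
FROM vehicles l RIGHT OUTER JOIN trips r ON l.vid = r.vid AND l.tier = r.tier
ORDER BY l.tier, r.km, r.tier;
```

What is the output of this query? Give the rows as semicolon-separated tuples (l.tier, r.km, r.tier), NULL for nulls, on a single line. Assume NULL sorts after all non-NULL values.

RIGHT JOIN keeps every row from `trips`; unmatched rows get NULL for `vehicles`'s columns.
Matching on l.vid = r.vid AND l.tier = r.tier. A NULL in a compared column never satisfies the condition.
- l[0] vid=2, tier=BQ → no match.
- l[1] vid=5, tier=KW → no match.
- l[2] vid=4, tier=EZ → no match.
- l[3] vid=4, tier=KW → no match.
- l[4] vid=2, tier=KW → no match.
- 7 row(s) from r found no l partner → padded with NULL.
After projecting and ordering:
l.tier | r.km | r.tier
NULL | 46 | BQ
NULL | 77 | BQ
NULL | 137 | EZ
NULL | 173 | EZ
NULL | NULL | EZ
NULL | NULL | EZ
NULL | NULL | KW

(NULL, 46, BQ); (NULL, 77, BQ); (NULL, 137, EZ); (NULL, 173, EZ); (NULL, NULL, EZ); (NULL, NULL, EZ); (NULL, NULL, KW)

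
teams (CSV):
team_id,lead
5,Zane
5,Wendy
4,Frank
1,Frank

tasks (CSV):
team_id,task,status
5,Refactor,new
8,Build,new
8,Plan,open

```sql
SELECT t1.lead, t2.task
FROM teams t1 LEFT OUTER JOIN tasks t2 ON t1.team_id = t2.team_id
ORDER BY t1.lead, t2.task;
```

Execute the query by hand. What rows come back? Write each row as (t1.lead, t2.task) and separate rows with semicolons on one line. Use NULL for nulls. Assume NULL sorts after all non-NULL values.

(Frank, NULL); (Frank, NULL); (Wendy, Refactor); (Zane, Refactor)

LEFT JOIN keeps every row from `teams`; unmatched rows get NULL for `tasks`'s columns.
Matching on t1.team_id = t2.team_id.
Matched pairs: 2; unmatched t1 rows kept: 2.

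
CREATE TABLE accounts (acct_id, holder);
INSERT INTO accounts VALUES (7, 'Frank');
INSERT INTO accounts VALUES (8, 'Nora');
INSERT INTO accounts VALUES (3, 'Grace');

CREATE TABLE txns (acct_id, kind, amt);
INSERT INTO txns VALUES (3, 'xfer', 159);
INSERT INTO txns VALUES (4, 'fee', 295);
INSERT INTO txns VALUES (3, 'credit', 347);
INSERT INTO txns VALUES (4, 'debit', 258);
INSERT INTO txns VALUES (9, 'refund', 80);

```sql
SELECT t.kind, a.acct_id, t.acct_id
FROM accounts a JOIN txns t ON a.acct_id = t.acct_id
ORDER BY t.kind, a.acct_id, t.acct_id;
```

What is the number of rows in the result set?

INNER JOIN keeps only pairs where the ON condition holds.
Matching on a.acct_id = t.acct_id.
- a (acct_id=7) has no partner → excluded.
- a (acct_id=8) has no partner → excluded.
- a (acct_id=3) pairs with 2 row(s) of t.
Total: 2 rows.

2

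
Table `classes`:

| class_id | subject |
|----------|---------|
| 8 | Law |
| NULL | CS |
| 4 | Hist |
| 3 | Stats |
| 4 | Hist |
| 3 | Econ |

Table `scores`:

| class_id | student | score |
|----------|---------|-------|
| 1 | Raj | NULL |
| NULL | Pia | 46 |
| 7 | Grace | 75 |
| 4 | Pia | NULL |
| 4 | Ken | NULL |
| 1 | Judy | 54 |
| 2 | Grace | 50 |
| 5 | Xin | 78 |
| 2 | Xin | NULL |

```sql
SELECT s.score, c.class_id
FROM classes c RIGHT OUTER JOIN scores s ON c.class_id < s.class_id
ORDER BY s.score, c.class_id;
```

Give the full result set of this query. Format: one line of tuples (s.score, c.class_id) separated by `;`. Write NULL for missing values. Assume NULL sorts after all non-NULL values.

(46, NULL); (50, NULL); (54, NULL); (75, 3); (75, 3); (75, 4); (75, 4); (78, 3); (78, 3); (78, 4); (78, 4); (NULL, 3); (NULL, 3); (NULL, 3); (NULL, 3); (NULL, NULL); (NULL, NULL)

RIGHT JOIN keeps every row from `scores`; unmatched rows get NULL for `classes`'s columns.
Matching on c.class_id < s.class_id. A NULL in a compared column never satisfies the condition.
- class_id=8: no matching s row.
- class_id=NULL: no matching s row.
- class_id=4: 2 matching s row(s), so 2 row(s) emitted.
- class_id=3: 4 matching s row(s), so 4 row(s) emitted.
- class_id=4: 2 matching s row(s), so 2 row(s) emitted.
- class_id=3: 4 matching s row(s), so 4 row(s) emitted.
- 5 row(s) from s found no c partner → padded with NULL.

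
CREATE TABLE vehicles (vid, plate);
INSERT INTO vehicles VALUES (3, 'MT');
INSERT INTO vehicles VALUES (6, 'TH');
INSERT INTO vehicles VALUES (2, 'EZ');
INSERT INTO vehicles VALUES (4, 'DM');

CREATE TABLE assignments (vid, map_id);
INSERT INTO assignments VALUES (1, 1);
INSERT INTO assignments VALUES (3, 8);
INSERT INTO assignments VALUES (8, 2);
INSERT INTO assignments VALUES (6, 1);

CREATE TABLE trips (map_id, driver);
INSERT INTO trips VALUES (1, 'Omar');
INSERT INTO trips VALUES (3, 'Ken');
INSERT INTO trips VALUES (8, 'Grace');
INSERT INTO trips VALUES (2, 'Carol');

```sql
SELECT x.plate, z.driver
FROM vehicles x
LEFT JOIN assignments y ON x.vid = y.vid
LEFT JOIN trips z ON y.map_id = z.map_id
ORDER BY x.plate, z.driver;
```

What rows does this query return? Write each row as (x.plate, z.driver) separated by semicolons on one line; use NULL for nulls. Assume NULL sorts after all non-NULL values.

Evaluate left to right. First `vehicles x LEFT JOIN assignments y` on vid: 4 row(s).
Then LEFT JOIN `trips z` on map_id: each of those 4 rows is kept; rows whose y.map_id has no match in z get NULL for z's columns.

(DM, NULL); (EZ, NULL); (MT, Grace); (TH, Omar)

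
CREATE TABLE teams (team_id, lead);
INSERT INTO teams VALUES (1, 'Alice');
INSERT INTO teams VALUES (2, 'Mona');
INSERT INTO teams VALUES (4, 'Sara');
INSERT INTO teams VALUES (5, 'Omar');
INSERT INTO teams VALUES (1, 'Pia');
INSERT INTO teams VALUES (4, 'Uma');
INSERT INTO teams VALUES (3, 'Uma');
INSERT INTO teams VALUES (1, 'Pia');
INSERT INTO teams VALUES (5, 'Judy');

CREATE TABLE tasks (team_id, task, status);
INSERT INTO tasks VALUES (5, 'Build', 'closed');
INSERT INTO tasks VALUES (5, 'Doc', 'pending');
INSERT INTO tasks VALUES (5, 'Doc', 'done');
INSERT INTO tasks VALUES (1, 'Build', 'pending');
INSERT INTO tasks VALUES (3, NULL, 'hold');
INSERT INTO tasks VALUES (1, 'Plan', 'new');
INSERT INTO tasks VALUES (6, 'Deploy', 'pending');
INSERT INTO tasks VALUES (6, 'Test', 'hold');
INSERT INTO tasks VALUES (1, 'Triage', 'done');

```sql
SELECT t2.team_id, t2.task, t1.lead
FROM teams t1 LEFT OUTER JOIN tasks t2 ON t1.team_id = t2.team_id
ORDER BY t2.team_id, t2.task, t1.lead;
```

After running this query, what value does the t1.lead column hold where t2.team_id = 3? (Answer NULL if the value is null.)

Uma

LEFT JOIN keeps every row from `teams`; unmatched rows get NULL for `tasks`'s columns.
Matching on t1.team_id = t2.team_id.
Matched pairs: 16; unmatched t1 rows kept: 3.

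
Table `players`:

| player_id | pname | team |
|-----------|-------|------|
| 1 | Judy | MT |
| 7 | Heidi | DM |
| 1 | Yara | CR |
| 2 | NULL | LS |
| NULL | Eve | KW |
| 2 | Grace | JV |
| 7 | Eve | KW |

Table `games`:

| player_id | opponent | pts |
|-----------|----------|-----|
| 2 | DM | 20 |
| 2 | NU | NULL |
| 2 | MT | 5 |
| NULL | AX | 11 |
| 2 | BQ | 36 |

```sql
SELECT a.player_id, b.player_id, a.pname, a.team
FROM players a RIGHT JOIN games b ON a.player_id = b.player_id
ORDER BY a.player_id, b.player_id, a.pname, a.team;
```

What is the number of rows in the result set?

9

RIGHT JOIN keeps every row from `games`; unmatched rows get NULL for `players`'s columns.
Matching on a.player_id = b.player_id. A NULL in a compared column never satisfies the condition.
- a row (player_id=1): no match.
- a row (player_id=7): no match.
- a row (player_id=1): no match.
- a row (player_id=2): matches 4 b row(s) → 4 output row(s).
- a row (player_id=NULL): no match.
- a row (player_id=2): matches 4 b row(s) → 4 output row(s).
- a row (player_id=7): no match.
- 1 b row(s) had no a match → kept, a columns NULL.
Total: 8 matched + 1 padded = 9 rows.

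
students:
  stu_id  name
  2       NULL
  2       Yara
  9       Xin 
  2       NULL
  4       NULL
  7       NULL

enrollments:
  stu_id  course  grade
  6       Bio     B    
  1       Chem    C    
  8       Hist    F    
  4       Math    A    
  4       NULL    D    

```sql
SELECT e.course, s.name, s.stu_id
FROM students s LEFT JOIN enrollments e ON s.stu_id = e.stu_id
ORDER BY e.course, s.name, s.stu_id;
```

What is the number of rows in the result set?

LEFT JOIN keeps every row from `students`; unmatched rows get NULL for `enrollments`'s columns.
Matching on s.stu_id = e.stu_id.
- s row (stu_id=2): no match → kept, e columns NULL.
- s row (stu_id=2): no match → kept, e columns NULL.
- s row (stu_id=9): no match → kept, e columns NULL.
- s row (stu_id=2): no match → kept, e columns NULL.
- s row (stu_id=4): matches 2 e row(s) → 2 output row(s).
- s row (stu_id=7): no match → kept, e columns NULL.
Total: 2 matched + 5 padded = 7 rows.

7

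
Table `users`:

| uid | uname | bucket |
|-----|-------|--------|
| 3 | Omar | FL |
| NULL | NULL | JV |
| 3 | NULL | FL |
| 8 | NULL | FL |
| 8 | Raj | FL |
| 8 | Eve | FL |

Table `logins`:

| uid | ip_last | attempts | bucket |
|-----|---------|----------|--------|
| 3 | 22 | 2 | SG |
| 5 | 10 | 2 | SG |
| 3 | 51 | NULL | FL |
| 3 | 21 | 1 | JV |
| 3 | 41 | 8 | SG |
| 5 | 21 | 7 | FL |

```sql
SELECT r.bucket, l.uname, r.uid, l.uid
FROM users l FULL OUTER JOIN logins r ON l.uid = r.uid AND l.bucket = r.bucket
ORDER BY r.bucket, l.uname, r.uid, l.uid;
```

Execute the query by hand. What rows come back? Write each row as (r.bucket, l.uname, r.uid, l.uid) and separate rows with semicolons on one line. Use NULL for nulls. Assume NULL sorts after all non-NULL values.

(FL, Omar, 3, 3); (FL, NULL, 3, 3); (FL, NULL, 5, NULL); (JV, NULL, 3, NULL); (SG, NULL, 3, NULL); (SG, NULL, 3, NULL); (SG, NULL, 5, NULL); (NULL, Eve, NULL, 8); (NULL, Raj, NULL, 8); (NULL, NULL, NULL, 8); (NULL, NULL, NULL, NULL)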